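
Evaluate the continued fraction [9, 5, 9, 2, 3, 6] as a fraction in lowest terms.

Fold from the inside: start with 6/1.
  3 + 1/6 = 19/6
  2 + 6/19 = 44/19
  9 + 19/44 = 415/44
  5 + 44/415 = 2119/415
  9 + 415/2119 = 19486/2119

19486/2119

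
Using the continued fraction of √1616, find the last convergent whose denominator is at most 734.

16120/401

√1616 = [40; 5, 80, …] (period length 2).
Convergents:
  p_0/q_0 = 40/1
  p_1/q_1 = 201/5
  p_2/q_2 = 16120/401
  p_3/q_3 = 80801/2010
q_2 = 401 ≤ 734 < 2010 = q_3, so the answer is 16120/401.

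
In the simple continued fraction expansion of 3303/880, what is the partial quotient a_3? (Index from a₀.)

3303 = 3·880 + 663   →  a_0 = 3
880 = 1·663 + 217   →  a_1 = 1
663 = 3·217 + 12   →  a_2 = 3
217 = 18·12 + 1   →  a_3 = 18

18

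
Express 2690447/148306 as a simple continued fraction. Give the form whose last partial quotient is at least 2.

[18; 7, 12, 12, 8, 2, 2, 3]

2690447 = 18·148306 + 20939
148306 = 7·20939 + 1733
20939 = 12·1733 + 143
1733 = 12·143 + 17
143 = 8·17 + 7
17 = 2·7 + 3
7 = 2·3 + 1
3 = 3·1 + 0  (stop)
So 2690447/148306 = [18; 7, 12, 12, 8, 2, 2, 3].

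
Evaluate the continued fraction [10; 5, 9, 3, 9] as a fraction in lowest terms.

Fold from the inside: start with 9/1.
  3 + 1/9 = 28/9
  9 + 9/28 = 261/28
  5 + 28/261 = 1333/261
  10 + 261/1333 = 13591/1333

13591/1333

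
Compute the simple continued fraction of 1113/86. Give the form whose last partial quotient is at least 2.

1113 = 12*86 + 81
86 = 1*81 + 5
81 = 16*5 + 1
5 = 5*1 + 0  (stop)
So 1113/86 = [12; 1, 16, 5].

[12; 1, 16, 5]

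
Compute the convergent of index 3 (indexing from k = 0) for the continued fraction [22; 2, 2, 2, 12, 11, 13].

269/12

Using pₖ = aₖpₖ₋₁ + pₖ₋₂, qₖ = aₖqₖ₋₁ + qₖ₋₂ (with p₋₁=1, p₋₂=0, q₋₁=0, q₋₂=1):
  k=0: a=22, p=22, q=1
  k=1: a=2, p=45, q=2
  k=2: a=2, p=112, q=5
  k=3: a=2, p=269, q=12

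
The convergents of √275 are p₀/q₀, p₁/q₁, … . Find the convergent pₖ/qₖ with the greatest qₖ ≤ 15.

199/12

√275 = [16; 1, 1, 2, 1, 1, 32, …] (period length 6).
Convergents:
  p_0/q_0 = 16/1
  p_1/q_1 = 17/1
  p_2/q_2 = 33/2
  p_3/q_3 = 83/5
  p_4/q_4 = 116/7
  p_5/q_5 = 199/12
  p_6/q_6 = 6484/391
q_5 = 12 ≤ 15 < 391 = q_6, so the answer is 199/12.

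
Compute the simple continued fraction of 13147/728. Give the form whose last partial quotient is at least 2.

13147 = 18×728 + 43
728 = 16×43 + 40
43 = 1×40 + 3
40 = 13×3 + 1
3 = 3×1 + 0  (stop)
So 13147/728 = [18; 16, 1, 13, 3].

[18; 16, 1, 13, 3]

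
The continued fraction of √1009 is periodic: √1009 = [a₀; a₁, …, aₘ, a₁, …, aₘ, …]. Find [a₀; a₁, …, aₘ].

a₀ = ⌊√1009⌋ = 31.
With m₀=0, d₀=1 and mₖ₊₁ = dₖaₖ − mₖ, dₖ₊₁ = (n − mₖ₊₁²)/dₖ, aₖ₊₁ = ⌊(a₀+mₖ₊₁)/dₖ₊₁⌋:
  k=1: m=31, d=48, a=1
  k=2: m=17, d=15, a=3
  k=3: m=28, d=15, a=3
  k=4: m=17, d=48, a=1
  k=5: m=31, d=1, a=62
d=1 and a=2a₀=62 at k=5, so the next step gives (m, d) = (31, 48) again — its k=1 value — and the period has length 5.

[31; 1, 3, 3, 1, 62]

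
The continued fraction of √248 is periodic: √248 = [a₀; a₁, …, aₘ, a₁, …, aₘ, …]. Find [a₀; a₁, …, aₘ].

[15; 1, 2, 1, 30]

a₀ = ⌊√248⌋ = 15.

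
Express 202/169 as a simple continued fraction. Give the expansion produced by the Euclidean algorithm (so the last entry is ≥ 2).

[1; 5, 8, 4]

202 = 1·169 + 33
169 = 5·33 + 4
33 = 8·4 + 1
4 = 4·1 + 0  (stop)
So 202/169 = [1; 5, 8, 4].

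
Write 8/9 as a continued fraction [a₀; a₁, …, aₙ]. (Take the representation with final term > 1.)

[0; 1, 8]

8 = 0*9 + 8
9 = 1*8 + 1
8 = 8*1 + 0  (stop)
So 8/9 = [0; 1, 8].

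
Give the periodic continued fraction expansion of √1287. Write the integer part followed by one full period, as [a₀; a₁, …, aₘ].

[35; 1, 6, 1, 70]

a₀ = ⌊√1287⌋ = 35.
With m₀=0, d₀=1 and mₖ₊₁ = dₖaₖ − mₖ, dₖ₊₁ = (n − mₖ₊₁²)/dₖ, aₖ₊₁ = ⌊(a₀+mₖ₊₁)/dₖ₊₁⌋:
  k=1: m=35, d=62, a=1
  k=2: m=27, d=9, a=6
  k=3: m=27, d=62, a=1
  k=4: m=35, d=1, a=70
d=1 and a=2a₀=70 at k=4, so the next step gives (m, d) = (35, 62) again — its k=1 value — and the period has length 4.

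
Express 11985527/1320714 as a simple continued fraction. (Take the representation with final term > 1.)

[9; 13, 3, 17, 14, 16, 1, 7]

11985527 = 9×1320714 + 99101
1320714 = 13×99101 + 32401
99101 = 3×32401 + 1898
32401 = 17×1898 + 135
1898 = 14×135 + 8
135 = 16×8 + 7
8 = 1×7 + 1
7 = 7×1 + 0  (stop)
So 11985527/1320714 = [9; 13, 3, 17, 14, 16, 1, 7].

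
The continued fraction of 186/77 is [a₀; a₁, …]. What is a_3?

186 = 2·77 + 32   →  a_0 = 2
77 = 2·32 + 13   →  a_1 = 2
32 = 2·13 + 6   →  a_2 = 2
13 = 2·6 + 1   →  a_3 = 2

2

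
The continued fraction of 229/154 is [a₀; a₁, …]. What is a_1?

229 = 1·154 + 75   →  a_0 = 1
154 = 2·75 + 4   →  a_1 = 2

2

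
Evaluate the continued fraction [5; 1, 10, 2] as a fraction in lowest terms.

Fold from the inside: start with 2/1.
  10 + 1/2 = 21/2
  1 + 2/21 = 23/21
  5 + 21/23 = 136/23

136/23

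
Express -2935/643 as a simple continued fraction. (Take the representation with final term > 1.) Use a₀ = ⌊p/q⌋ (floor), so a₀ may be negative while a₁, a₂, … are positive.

-2935 = -5*643 + 280
643 = 2*280 + 83
280 = 3*83 + 31
83 = 2*31 + 21
31 = 1*21 + 10
21 = 2*10 + 1
10 = 10*1 + 0  (stop)
So -2935/643 = [-5; 2, 3, 2, 1, 2, 10].

[-5; 2, 3, 2, 1, 2, 10]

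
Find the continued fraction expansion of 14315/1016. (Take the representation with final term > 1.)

14315 = 14×1016 + 91
1016 = 11×91 + 15
91 = 6×15 + 1
15 = 15×1 + 0  (stop)
So 14315/1016 = [14; 11, 6, 15].

[14; 11, 6, 15]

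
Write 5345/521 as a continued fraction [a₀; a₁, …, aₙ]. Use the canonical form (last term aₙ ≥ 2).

[10; 3, 1, 6, 9, 2]

5345 = 10*521 + 135
521 = 3*135 + 116
135 = 1*116 + 19
116 = 6*19 + 2
19 = 9*2 + 1
2 = 2*1 + 0  (stop)
So 5345/521 = [10; 3, 1, 6, 9, 2].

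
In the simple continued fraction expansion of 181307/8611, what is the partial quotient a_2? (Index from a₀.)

11

181307 = 21·8611 + 476   →  a_0 = 21
8611 = 18·476 + 43   →  a_1 = 18
476 = 11·43 + 3   →  a_2 = 11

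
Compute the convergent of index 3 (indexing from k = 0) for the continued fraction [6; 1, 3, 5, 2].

142/21

Using pₖ = aₖpₖ₋₁ + pₖ₋₂, qₖ = aₖqₖ₋₁ + qₖ₋₂ (with p₋₁=1, p₋₂=0, q₋₁=0, q₋₂=1):
  k=0: a=6, p=6, q=1
  k=1: a=1, p=7, q=1
  k=2: a=3, p=27, q=4
  k=3: a=5, p=142, q=21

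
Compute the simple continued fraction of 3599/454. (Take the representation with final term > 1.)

3599 = 7*454 + 421
454 = 1*421 + 33
421 = 12*33 + 25
33 = 1*25 + 8
25 = 3*8 + 1
8 = 8*1 + 0  (stop)
So 3599/454 = [7; 1, 12, 1, 3, 8].

[7; 1, 12, 1, 3, 8]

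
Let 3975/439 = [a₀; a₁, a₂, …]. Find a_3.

3975 = 9·439 + 24   →  a_0 = 9
439 = 18·24 + 7   →  a_1 = 18
24 = 3·7 + 3   →  a_2 = 3
7 = 2·3 + 1   →  a_3 = 2

2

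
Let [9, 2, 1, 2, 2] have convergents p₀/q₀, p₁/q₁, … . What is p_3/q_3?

75/8

Using pₖ = aₖpₖ₋₁ + pₖ₋₂, qₖ = aₖqₖ₋₁ + qₖ₋₂ (with p₋₁=1, p₋₂=0, q₋₁=0, q₋₂=1):
  k=0: a=9, p=9, q=1
  k=1: a=2, p=19, q=2
  k=2: a=1, p=28, q=3
  k=3: a=2, p=75, q=8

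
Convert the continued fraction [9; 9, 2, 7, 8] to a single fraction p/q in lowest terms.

Fold from the inside: start with 8/1.
  7 + 1/8 = 57/8
  2 + 8/57 = 122/57
  9 + 57/122 = 1155/122
  9 + 122/1155 = 10517/1155

10517/1155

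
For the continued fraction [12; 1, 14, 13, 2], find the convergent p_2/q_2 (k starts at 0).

Using pₖ = aₖpₖ₋₁ + pₖ₋₂, qₖ = aₖqₖ₋₁ + qₖ₋₂ (with p₋₁=1, p₋₂=0, q₋₁=0, q₋₂=1):
  k=0: a=12, p=12, q=1
  k=1: a=1, p=13, q=1
  k=2: a=14, p=194, q=15

194/15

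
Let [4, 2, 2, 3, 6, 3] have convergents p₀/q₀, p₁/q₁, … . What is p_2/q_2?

Using pₖ = aₖpₖ₋₁ + pₖ₋₂, qₖ = aₖqₖ₋₁ + qₖ₋₂ (with p₋₁=1, p₋₂=0, q₋₁=0, q₋₂=1):
  k=0: a=4, p=4, q=1
  k=1: a=2, p=9, q=2
  k=2: a=2, p=22, q=5

22/5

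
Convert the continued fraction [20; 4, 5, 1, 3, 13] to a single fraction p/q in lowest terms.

25765/1273

Using pₖ = aₖpₖ₋₁ + pₖ₋₂ and qₖ = aₖqₖ₋₁ + qₖ₋₂:
  k=0: a=20, p=20, q=1
  k=1: a=4, p=81, q=4
  k=2: a=5, p=425, q=21
  k=3: a=1, p=506, q=25
  k=4: a=3, p=1943, q=96
  k=5: a=13, p=25765, q=1273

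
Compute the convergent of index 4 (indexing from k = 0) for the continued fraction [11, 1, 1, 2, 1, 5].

Using pₖ = aₖpₖ₋₁ + pₖ₋₂, qₖ = aₖqₖ₋₁ + qₖ₋₂ (with p₋₁=1, p₋₂=0, q₋₁=0, q₋₂=1):
  k=0: a=11, p=11, q=1
  k=1: a=1, p=12, q=1
  k=2: a=1, p=23, q=2
  k=3: a=2, p=58, q=5
  k=4: a=1, p=81, q=7

81/7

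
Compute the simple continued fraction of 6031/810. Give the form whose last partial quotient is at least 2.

[7; 2, 4, 9, 1, 3, 2]

6031 = 7·810 + 361
810 = 2·361 + 88
361 = 4·88 + 9
88 = 9·9 + 7
9 = 1·7 + 2
7 = 3·2 + 1
2 = 2·1 + 0  (stop)
So 6031/810 = [7; 2, 4, 9, 1, 3, 2].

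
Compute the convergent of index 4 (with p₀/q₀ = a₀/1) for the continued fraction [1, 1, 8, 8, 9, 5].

Using pₖ = aₖpₖ₋₁ + pₖ₋₂, qₖ = aₖqₖ₋₁ + qₖ₋₂ (with p₋₁=1, p₋₂=0, q₋₁=0, q₋₂=1):
  k=0: a=1, p=1, q=1
  k=1: a=1, p=2, q=1
  k=2: a=8, p=17, q=9
  k=3: a=8, p=138, q=73
  k=4: a=9, p=1259, q=666

1259/666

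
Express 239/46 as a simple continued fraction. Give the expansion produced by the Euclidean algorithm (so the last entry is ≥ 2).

[5; 5, 9]

239 = 5×46 + 9
46 = 5×9 + 1
9 = 9×1 + 0  (stop)
So 239/46 = [5; 5, 9].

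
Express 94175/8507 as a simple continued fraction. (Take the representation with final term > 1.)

[11; 14, 4, 2, 3, 19]

94175 = 11·8507 + 598
8507 = 14·598 + 135
598 = 4·135 + 58
135 = 2·58 + 19
58 = 3·19 + 1
19 = 19·1 + 0  (stop)
So 94175/8507 = [11; 14, 4, 2, 3, 19].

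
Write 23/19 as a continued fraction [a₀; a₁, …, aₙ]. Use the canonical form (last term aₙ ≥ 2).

23 = 1·19 + 4
19 = 4·4 + 3
4 = 1·3 + 1
3 = 3·1 + 0  (stop)
So 23/19 = [1; 4, 1, 3].

[1; 4, 1, 3]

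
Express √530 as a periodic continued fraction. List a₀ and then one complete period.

[23; 46]

a₀ = ⌊√530⌋ = 23.
With m₀=0, d₀=1 and mₖ₊₁ = dₖaₖ − mₖ, dₖ₊₁ = (n − mₖ₊₁²)/dₖ, aₖ₊₁ = ⌊(a₀+mₖ₊₁)/dₖ₊₁⌋:
  k=1: m=23, d=1, a=46
d=1 and a=2a₀=46 at k=1, so the next step gives (m, d) = (23, 1) again — its k=1 value — and the period has length 1.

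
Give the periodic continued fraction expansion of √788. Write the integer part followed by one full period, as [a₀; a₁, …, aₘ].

a₀ = ⌊√788⌋ = 28.
With m₀=0, d₀=1 and mₖ₊₁ = dₖaₖ − mₖ, dₖ₊₁ = (n − mₖ₊₁²)/dₖ, aₖ₊₁ = ⌊(a₀+mₖ₊₁)/dₖ₊₁⌋:
  k=1: m=28, d=4, a=14
  k=2: m=28, d=1, a=56
d=1 and a=2a₀=56 at k=2, so the next step gives (m, d) = (28, 4) again — its k=1 value — and the period has length 2.

[28; 14, 56]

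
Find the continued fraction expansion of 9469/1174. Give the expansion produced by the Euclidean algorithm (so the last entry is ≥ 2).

9469 = 8·1174 + 77
1174 = 15·77 + 19
77 = 4·19 + 1
19 = 19·1 + 0  (stop)
So 9469/1174 = [8; 15, 4, 19].

[8; 15, 4, 19]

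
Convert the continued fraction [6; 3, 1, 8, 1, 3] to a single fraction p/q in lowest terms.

951/152

Using pₖ = aₖpₖ₋₁ + pₖ₋₂ and qₖ = aₖqₖ₋₁ + qₖ₋₂:
  k=0: a=6, p=6, q=1
  k=1: a=3, p=19, q=3
  k=2: a=1, p=25, q=4
  k=3: a=8, p=219, q=35
  k=4: a=1, p=244, q=39
  k=5: a=3, p=951, q=152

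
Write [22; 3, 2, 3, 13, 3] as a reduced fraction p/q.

21868/981

Using pₖ = aₖpₖ₋₁ + pₖ₋₂ and qₖ = aₖqₖ₋₁ + qₖ₋₂:
  k=0: a=22, p=22, q=1
  k=1: a=3, p=67, q=3
  k=2: a=2, p=156, q=7
  k=3: a=3, p=535, q=24
  k=4: a=13, p=7111, q=319
  k=5: a=3, p=21868, q=981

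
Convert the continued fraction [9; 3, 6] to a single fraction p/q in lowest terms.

177/19

Using pₖ = aₖpₖ₋₁ + pₖ₋₂ and qₖ = aₖqₖ₋₁ + qₖ₋₂:
  k=0: a=9, p=9, q=1
  k=1: a=3, p=28, q=3
  k=2: a=6, p=177, q=19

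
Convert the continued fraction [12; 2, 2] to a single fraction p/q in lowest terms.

62/5

Using pₖ = aₖpₖ₋₁ + pₖ₋₂ and qₖ = aₖqₖ₋₁ + qₖ₋₂:
  k=0: a=12, p=12, q=1
  k=1: a=2, p=25, q=2
  k=2: a=2, p=62, q=5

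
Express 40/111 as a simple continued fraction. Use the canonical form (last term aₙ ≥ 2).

40 = 0·111 + 40
111 = 2·40 + 31
40 = 1·31 + 9
31 = 3·9 + 4
9 = 2·4 + 1
4 = 4·1 + 0  (stop)
So 40/111 = [0; 2, 1, 3, 2, 4].

[0; 2, 1, 3, 2, 4]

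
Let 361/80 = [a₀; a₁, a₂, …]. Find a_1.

1

361 = 4·80 + 41   →  a_0 = 4
80 = 1·41 + 39   →  a_1 = 1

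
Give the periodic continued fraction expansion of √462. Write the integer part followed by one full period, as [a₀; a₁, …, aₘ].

[21; 2, 42]

a₀ = ⌊√462⌋ = 21.
With m₀=0, d₀=1 and mₖ₊₁ = dₖaₖ − mₖ, dₖ₊₁ = (n − mₖ₊₁²)/dₖ, aₖ₊₁ = ⌊(a₀+mₖ₊₁)/dₖ₊₁⌋:
  k=1: m=21, d=21, a=2
  k=2: m=21, d=1, a=42
d=1 and a=2a₀=42 at k=2, so the next step gives (m, d) = (21, 21) again — its k=1 value — and the period has length 2.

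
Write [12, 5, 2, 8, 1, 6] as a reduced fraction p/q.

Using pₖ = aₖpₖ₋₁ + pₖ₋₂ and qₖ = aₖqₖ₋₁ + qₖ₋₂:
  k=0: a=12, p=12, q=1
  k=1: a=5, p=61, q=5
  k=2: a=2, p=134, q=11
  k=3: a=8, p=1133, q=93
  k=4: a=1, p=1267, q=104
  k=5: a=6, p=8735, q=717

8735/717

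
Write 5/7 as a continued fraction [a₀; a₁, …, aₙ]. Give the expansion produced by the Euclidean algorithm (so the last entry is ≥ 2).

5 = 0*7 + 5
7 = 1*5 + 2
5 = 2*2 + 1
2 = 2*1 + 0  (stop)
So 5/7 = [0; 1, 2, 2].

[0; 1, 2, 2]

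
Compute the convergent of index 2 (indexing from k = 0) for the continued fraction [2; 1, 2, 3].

Using pₖ = aₖpₖ₋₁ + pₖ₋₂, qₖ = aₖqₖ₋₁ + qₖ₋₂ (with p₋₁=1, p₋₂=0, q₋₁=0, q₋₂=1):
  k=0: a=2, p=2, q=1
  k=1: a=1, p=3, q=1
  k=2: a=2, p=8, q=3

8/3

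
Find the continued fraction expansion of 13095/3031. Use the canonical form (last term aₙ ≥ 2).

13095 = 4×3031 + 971
3031 = 3×971 + 118
971 = 8×118 + 27
118 = 4×27 + 10
27 = 2×10 + 7
10 = 1×7 + 3
7 = 2×3 + 1
3 = 3×1 + 0  (stop)
So 13095/3031 = [4; 3, 8, 4, 2, 1, 2, 3].

[4; 3, 8, 4, 2, 1, 2, 3]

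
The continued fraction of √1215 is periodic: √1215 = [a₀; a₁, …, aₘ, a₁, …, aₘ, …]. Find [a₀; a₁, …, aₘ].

[34; 1, 5, 1, 68]

a₀ = ⌊√1215⌋ = 34.
With m₀=0, d₀=1 and mₖ₊₁ = dₖaₖ − mₖ, dₖ₊₁ = (n − mₖ₊₁²)/dₖ, aₖ₊₁ = ⌊(a₀+mₖ₊₁)/dₖ₊₁⌋:
  k=1: m=34, d=59, a=1
  k=2: m=25, d=10, a=5
  k=3: m=25, d=59, a=1
  k=4: m=34, d=1, a=68
d=1 and a=2a₀=68 at k=4, so the next step gives (m, d) = (34, 59) again — its k=1 value — and the period has length 4.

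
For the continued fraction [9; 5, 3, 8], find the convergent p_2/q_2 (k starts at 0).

Using pₖ = aₖpₖ₋₁ + pₖ₋₂, qₖ = aₖqₖ₋₁ + qₖ₋₂ (with p₋₁=1, p₋₂=0, q₋₁=0, q₋₂=1):
  k=0: a=9, p=9, q=1
  k=1: a=5, p=46, q=5
  k=2: a=3, p=147, q=16

147/16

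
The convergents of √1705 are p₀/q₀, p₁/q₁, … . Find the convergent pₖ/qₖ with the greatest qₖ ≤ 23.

289/7

√1705 = [41; 3, 2, 3, 82, …] (period length 4).
Convergents:
  p_0/q_0 = 41/1
  p_1/q_1 = 124/3
  p_2/q_2 = 289/7
  p_3/q_3 = 991/24
q_2 = 7 ≤ 23 < 24 = q_3, so the answer is 289/7.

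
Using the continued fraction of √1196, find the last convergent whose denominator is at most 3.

√1196 = [34; 1, 1, 2, 1, 1, 68, …] (period length 6).
Convergents:
  p_0/q_0 = 34/1
  p_1/q_1 = 35/1
  p_2/q_2 = 69/2
  p_3/q_3 = 173/5
q_2 = 2 ≤ 3 < 5 = q_3, so the answer is 69/2.

69/2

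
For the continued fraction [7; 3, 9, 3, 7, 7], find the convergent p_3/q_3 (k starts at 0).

637/87

Using pₖ = aₖpₖ₋₁ + pₖ₋₂, qₖ = aₖqₖ₋₁ + qₖ₋₂ (with p₋₁=1, p₋₂=0, q₋₁=0, q₋₂=1):
  k=0: a=7, p=7, q=1
  k=1: a=3, p=22, q=3
  k=2: a=9, p=205, q=28
  k=3: a=3, p=637, q=87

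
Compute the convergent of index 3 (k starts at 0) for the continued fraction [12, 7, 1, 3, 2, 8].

376/31

Using pₖ = aₖpₖ₋₁ + pₖ₋₂, qₖ = aₖqₖ₋₁ + qₖ₋₂ (with p₋₁=1, p₋₂=0, q₋₁=0, q₋₂=1):
  k=0: a=12, p=12, q=1
  k=1: a=7, p=85, q=7
  k=2: a=1, p=97, q=8
  k=3: a=3, p=376, q=31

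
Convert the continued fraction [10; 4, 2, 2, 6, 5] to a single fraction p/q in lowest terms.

Using pₖ = aₖpₖ₋₁ + pₖ₋₂ and qₖ = aₖqₖ₋₁ + qₖ₋₂:
  k=0: a=10, p=10, q=1
  k=1: a=4, p=41, q=4
  k=2: a=2, p=92, q=9
  k=3: a=2, p=225, q=22
  k=4: a=6, p=1442, q=141
  k=5: a=5, p=7435, q=727

7435/727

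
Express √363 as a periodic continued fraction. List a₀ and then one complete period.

[19; 19, 38]

a₀ = ⌊√363⌋ = 19.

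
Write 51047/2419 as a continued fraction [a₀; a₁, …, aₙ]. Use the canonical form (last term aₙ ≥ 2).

51047 = 21*2419 + 248
2419 = 9*248 + 187
248 = 1*187 + 61
187 = 3*61 + 4
61 = 15*4 + 1
4 = 4*1 + 0  (stop)
So 51047/2419 = [21; 9, 1, 3, 15, 4].

[21; 9, 1, 3, 15, 4]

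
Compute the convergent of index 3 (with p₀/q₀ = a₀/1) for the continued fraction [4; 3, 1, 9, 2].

Using pₖ = aₖpₖ₋₁ + pₖ₋₂, qₖ = aₖqₖ₋₁ + qₖ₋₂ (with p₋₁=1, p₋₂=0, q₋₁=0, q₋₂=1):
  k=0: a=4, p=4, q=1
  k=1: a=3, p=13, q=3
  k=2: a=1, p=17, q=4
  k=3: a=9, p=166, q=39

166/39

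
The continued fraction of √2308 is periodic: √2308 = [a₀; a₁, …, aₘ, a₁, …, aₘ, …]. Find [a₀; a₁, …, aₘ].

[48; 24, 96]

a₀ = ⌊√2308⌋ = 48.
With m₀=0, d₀=1 and mₖ₊₁ = dₖaₖ − mₖ, dₖ₊₁ = (n − mₖ₊₁²)/dₖ, aₖ₊₁ = ⌊(a₀+mₖ₊₁)/dₖ₊₁⌋:
  k=1: m=48, d=4, a=24
  k=2: m=48, d=1, a=96
d=1 and a=2a₀=96 at k=2, so the next step gives (m, d) = (48, 4) again — its k=1 value — and the period has length 2.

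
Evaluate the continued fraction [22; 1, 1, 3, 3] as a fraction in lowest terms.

Fold from the inside: start with 3/1.
  3 + 1/3 = 10/3
  1 + 3/10 = 13/10
  1 + 10/13 = 23/13
  22 + 13/23 = 519/23

519/23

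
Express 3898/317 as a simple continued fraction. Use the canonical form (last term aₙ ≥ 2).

[12; 3, 2, 1, 2, 5, 2]

3898 = 12*317 + 94
317 = 3*94 + 35
94 = 2*35 + 24
35 = 1*24 + 11
24 = 2*11 + 2
11 = 5*2 + 1
2 = 2*1 + 0  (stop)
So 3898/317 = [12; 3, 2, 1, 2, 5, 2].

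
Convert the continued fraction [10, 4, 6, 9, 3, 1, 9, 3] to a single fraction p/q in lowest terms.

Fold from the inside: start with 3/1.
  9 + 1/3 = 28/3
  1 + 3/28 = 31/28
  3 + 28/31 = 121/31
  9 + 31/121 = 1120/121
  6 + 121/1120 = 6841/1120
  4 + 1120/6841 = 28484/6841
  10 + 6841/28484 = 291681/28484

291681/28484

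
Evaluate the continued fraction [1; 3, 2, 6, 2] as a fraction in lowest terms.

Using pₖ = aₖpₖ₋₁ + pₖ₋₂ and qₖ = aₖqₖ₋₁ + qₖ₋₂:
  k=0: a=1, p=1, q=1
  k=1: a=3, p=4, q=3
  k=2: a=2, p=9, q=7
  k=3: a=6, p=58, q=45
  k=4: a=2, p=125, q=97

125/97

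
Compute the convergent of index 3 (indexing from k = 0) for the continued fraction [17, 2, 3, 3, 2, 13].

Using pₖ = aₖpₖ₋₁ + pₖ₋₂, qₖ = aₖqₖ₋₁ + qₖ₋₂ (with p₋₁=1, p₋₂=0, q₋₁=0, q₋₂=1):
  k=0: a=17, p=17, q=1
  k=1: a=2, p=35, q=2
  k=2: a=3, p=122, q=7
  k=3: a=3, p=401, q=23

401/23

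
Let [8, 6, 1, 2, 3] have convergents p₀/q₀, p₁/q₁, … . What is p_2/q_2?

Using pₖ = aₖpₖ₋₁ + pₖ₋₂, qₖ = aₖqₖ₋₁ + qₖ₋₂ (with p₋₁=1, p₋₂=0, q₋₁=0, q₋₂=1):
  k=0: a=8, p=8, q=1
  k=1: a=6, p=49, q=6
  k=2: a=1, p=57, q=7

57/7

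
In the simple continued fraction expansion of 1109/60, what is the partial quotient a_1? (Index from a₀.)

2

1109 = 18·60 + 29   →  a_0 = 18
60 = 2·29 + 2   →  a_1 = 2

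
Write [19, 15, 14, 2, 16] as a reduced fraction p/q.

137335/7203

Using pₖ = aₖpₖ₋₁ + pₖ₋₂ and qₖ = aₖqₖ₋₁ + qₖ₋₂:
  k=0: a=19, p=19, q=1
  k=1: a=15, p=286, q=15
  k=2: a=14, p=4023, q=211
  k=3: a=2, p=8332, q=437
  k=4: a=16, p=137335, q=7203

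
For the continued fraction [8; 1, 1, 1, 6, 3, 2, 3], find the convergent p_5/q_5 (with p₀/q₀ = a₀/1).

Using pₖ = aₖpₖ₋₁ + pₖ₋₂, qₖ = aₖqₖ₋₁ + qₖ₋₂ (with p₋₁=1, p₋₂=0, q₋₁=0, q₋₂=1):
  k=0: a=8, p=8, q=1
  k=1: a=1, p=9, q=1
  k=2: a=1, p=17, q=2
  k=3: a=1, p=26, q=3
  k=4: a=6, p=173, q=20
  k=5: a=3, p=545, q=63

545/63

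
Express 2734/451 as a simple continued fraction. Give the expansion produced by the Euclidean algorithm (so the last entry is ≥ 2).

2734 = 6*451 + 28
451 = 16*28 + 3
28 = 9*3 + 1
3 = 3*1 + 0  (stop)
So 2734/451 = [6; 16, 9, 3].

[6; 16, 9, 3]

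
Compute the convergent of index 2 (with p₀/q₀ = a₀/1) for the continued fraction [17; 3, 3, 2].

Using pₖ = aₖpₖ₋₁ + pₖ₋₂, qₖ = aₖqₖ₋₁ + qₖ₋₂ (with p₋₁=1, p₋₂=0, q₋₁=0, q₋₂=1):
  k=0: a=17, p=17, q=1
  k=1: a=3, p=52, q=3
  k=2: a=3, p=173, q=10

173/10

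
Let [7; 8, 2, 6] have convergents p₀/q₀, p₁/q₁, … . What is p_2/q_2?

Using pₖ = aₖpₖ₋₁ + pₖ₋₂, qₖ = aₖqₖ₋₁ + qₖ₋₂ (with p₋₁=1, p₋₂=0, q₋₁=0, q₋₂=1):
  k=0: a=7, p=7, q=1
  k=1: a=8, p=57, q=8
  k=2: a=2, p=121, q=17

121/17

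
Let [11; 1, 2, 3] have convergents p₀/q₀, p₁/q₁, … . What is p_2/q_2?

35/3

Using pₖ = aₖpₖ₋₁ + pₖ₋₂, qₖ = aₖqₖ₋₁ + qₖ₋₂ (with p₋₁=1, p₋₂=0, q₋₁=0, q₋₂=1):
  k=0: a=11, p=11, q=1
  k=1: a=1, p=12, q=1
  k=2: a=2, p=35, q=3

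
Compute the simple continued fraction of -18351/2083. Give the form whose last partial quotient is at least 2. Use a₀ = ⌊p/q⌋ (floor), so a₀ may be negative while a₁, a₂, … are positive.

[-9; 5, 3, 1, 5, 2, 3, 2]

-18351 = -9*2083 + 396
2083 = 5*396 + 103
396 = 3*103 + 87
103 = 1*87 + 16
87 = 5*16 + 7
16 = 2*7 + 2
7 = 3*2 + 1
2 = 2*1 + 0  (stop)
So -18351/2083 = [-9; 5, 3, 1, 5, 2, 3, 2].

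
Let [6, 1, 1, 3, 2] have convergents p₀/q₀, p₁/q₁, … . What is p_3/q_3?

46/7

Using pₖ = aₖpₖ₋₁ + pₖ₋₂, qₖ = aₖqₖ₋₁ + qₖ₋₂ (with p₋₁=1, p₋₂=0, q₋₁=0, q₋₂=1):
  k=0: a=6, p=6, q=1
  k=1: a=1, p=7, q=1
  k=2: a=1, p=13, q=2
  k=3: a=3, p=46, q=7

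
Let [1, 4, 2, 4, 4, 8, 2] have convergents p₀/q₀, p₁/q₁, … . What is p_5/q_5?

Using pₖ = aₖpₖ₋₁ + pₖ₋₂, qₖ = aₖqₖ₋₁ + qₖ₋₂ (with p₋₁=1, p₋₂=0, q₋₁=0, q₋₂=1):
  k=0: a=1, p=1, q=1
  k=1: a=4, p=5, q=4
  k=2: a=2, p=11, q=9
  k=3: a=4, p=49, q=40
  k=4: a=4, p=207, q=169
  k=5: a=8, p=1705, q=1392

1705/1392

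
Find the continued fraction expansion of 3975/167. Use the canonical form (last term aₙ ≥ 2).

3975 = 23×167 + 134
167 = 1×134 + 33
134 = 4×33 + 2
33 = 16×2 + 1
2 = 2×1 + 0  (stop)
So 3975/167 = [23; 1, 4, 16, 2].

[23; 1, 4, 16, 2]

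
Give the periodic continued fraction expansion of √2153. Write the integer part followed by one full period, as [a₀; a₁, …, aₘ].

a₀ = ⌊√2153⌋ = 46.
With m₀=0, d₀=1 and mₖ₊₁ = dₖaₖ − mₖ, dₖ₊₁ = (n − mₖ₊₁²)/dₖ, aₖ₊₁ = ⌊(a₀+mₖ₊₁)/dₖ₊₁⌋:
  k=1: m=46, d=37, a=2
  k=2: m=28, d=37, a=2
  k=3: m=46, d=1, a=92
d=1 and a=2a₀=92 at k=3, so the next step gives (m, d) = (46, 37) again — its k=1 value — and the period has length 3.

[46; 2, 2, 92]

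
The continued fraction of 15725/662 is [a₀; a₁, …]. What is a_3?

16

15725 = 23·662 + 499   →  a_0 = 23
662 = 1·499 + 163   →  a_1 = 1
499 = 3·163 + 10   →  a_2 = 3
163 = 16·10 + 3   →  a_3 = 16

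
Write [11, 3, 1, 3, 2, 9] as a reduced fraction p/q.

3616/321

Using pₖ = aₖpₖ₋₁ + pₖ₋₂ and qₖ = aₖqₖ₋₁ + qₖ₋₂:
  k=0: a=11, p=11, q=1
  k=1: a=3, p=34, q=3
  k=2: a=1, p=45, q=4
  k=3: a=3, p=169, q=15
  k=4: a=2, p=383, q=34
  k=5: a=9, p=3616, q=321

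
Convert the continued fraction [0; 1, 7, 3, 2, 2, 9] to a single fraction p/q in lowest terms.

Using pₖ = aₖpₖ₋₁ + pₖ₋₂ and qₖ = aₖqₖ₋₁ + qₖ₋₂:
  k=0: a=0, p=0, q=1
  k=1: a=1, p=1, q=1
  k=2: a=7, p=7, q=8
  k=3: a=3, p=22, q=25
  k=4: a=2, p=51, q=58
  k=5: a=2, p=124, q=141
  k=6: a=9, p=1167, q=1327

1167/1327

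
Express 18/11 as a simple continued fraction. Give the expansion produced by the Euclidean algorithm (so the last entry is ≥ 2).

[1; 1, 1, 1, 3]

18 = 1*11 + 7
11 = 1*7 + 4
7 = 1*4 + 3
4 = 1*3 + 1
3 = 3*1 + 0  (stop)
So 18/11 = [1; 1, 1, 1, 3].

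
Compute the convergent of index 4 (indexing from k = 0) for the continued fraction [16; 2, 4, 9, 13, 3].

17893/1088

Using pₖ = aₖpₖ₋₁ + pₖ₋₂, qₖ = aₖqₖ₋₁ + qₖ₋₂ (with p₋₁=1, p₋₂=0, q₋₁=0, q₋₂=1):
  k=0: a=16, p=16, q=1
  k=1: a=2, p=33, q=2
  k=2: a=4, p=148, q=9
  k=3: a=9, p=1365, q=83
  k=4: a=13, p=17893, q=1088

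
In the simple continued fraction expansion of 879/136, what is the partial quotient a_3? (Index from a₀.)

3

879 = 6·136 + 63   →  a_0 = 6
136 = 2·63 + 10   →  a_1 = 2
63 = 6·10 + 3   →  a_2 = 6
10 = 3·3 + 1   →  a_3 = 3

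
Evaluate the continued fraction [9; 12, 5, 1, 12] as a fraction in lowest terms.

Fold from the inside: start with 12/1.
  1 + 1/12 = 13/12
  5 + 12/13 = 77/13
  12 + 13/77 = 937/77
  9 + 77/937 = 8510/937

8510/937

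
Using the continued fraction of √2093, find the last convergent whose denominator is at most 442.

16790/367

√2093 = [45; 1, 2, 1, 90, …] (period length 4).
Convergents:
  p_0/q_0 = 45/1
  p_1/q_1 = 46/1
  p_2/q_2 = 137/3
  p_3/q_3 = 183/4
  p_4/q_4 = 16607/363
  p_5/q_5 = 16790/367
  p_6/q_6 = 50187/1097
q_5 = 367 ≤ 442 < 1097 = q_6, so the answer is 16790/367.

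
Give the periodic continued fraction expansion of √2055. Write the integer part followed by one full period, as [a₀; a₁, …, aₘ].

a₀ = ⌊√2055⌋ = 45.
With m₀=0, d₀=1 and mₖ₊₁ = dₖaₖ − mₖ, dₖ₊₁ = (n − mₖ₊₁²)/dₖ, aₖ₊₁ = ⌊(a₀+mₖ₊₁)/dₖ₊₁⌋:
  k=1: m=45, d=30, a=3
  k=2: m=45, d=1, a=90
d=1 and a=2a₀=90 at k=2, so the next step gives (m, d) = (45, 30) again — its k=1 value — and the period has length 2.

[45; 3, 90]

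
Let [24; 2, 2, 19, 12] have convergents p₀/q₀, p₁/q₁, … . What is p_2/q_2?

122/5

Using pₖ = aₖpₖ₋₁ + pₖ₋₂, qₖ = aₖqₖ₋₁ + qₖ₋₂ (with p₋₁=1, p₋₂=0, q₋₁=0, q₋₂=1):
  k=0: a=24, p=24, q=1
  k=1: a=2, p=49, q=2
  k=2: a=2, p=122, q=5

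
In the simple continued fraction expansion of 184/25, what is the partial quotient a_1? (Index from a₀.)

184 = 7·25 + 9   →  a_0 = 7
25 = 2·9 + 7   →  a_1 = 2

2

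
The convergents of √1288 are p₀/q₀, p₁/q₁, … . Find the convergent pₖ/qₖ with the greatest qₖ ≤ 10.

323/9

√1288 = [35; 1, 7, 1, 70, …] (period length 4).
Convergents:
  p_0/q_0 = 35/1
  p_1/q_1 = 36/1
  p_2/q_2 = 287/8
  p_3/q_3 = 323/9
  p_4/q_4 = 22897/638
q_3 = 9 ≤ 10 < 638 = q_4, so the answer is 323/9.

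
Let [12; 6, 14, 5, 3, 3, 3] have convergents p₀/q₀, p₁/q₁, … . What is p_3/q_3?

Using pₖ = aₖpₖ₋₁ + pₖ₋₂, qₖ = aₖqₖ₋₁ + qₖ₋₂ (with p₋₁=1, p₋₂=0, q₋₁=0, q₋₂=1):
  k=0: a=12, p=12, q=1
  k=1: a=6, p=73, q=6
  k=2: a=14, p=1034, q=85
  k=3: a=5, p=5243, q=431

5243/431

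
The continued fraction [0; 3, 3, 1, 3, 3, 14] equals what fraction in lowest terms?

701/2289

Fold from the inside: start with 14/1.
  3 + 1/14 = 43/14
  3 + 14/43 = 143/43
  1 + 43/143 = 186/143
  3 + 143/186 = 701/186
  3 + 186/701 = 2289/701
  0 + 701/2289 = 701/2289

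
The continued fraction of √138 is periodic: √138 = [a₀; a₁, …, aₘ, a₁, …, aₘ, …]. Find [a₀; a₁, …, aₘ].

a₀ = ⌊√138⌋ = 11.
With m₀=0, d₀=1 and mₖ₊₁ = dₖaₖ − mₖ, dₖ₊₁ = (n − mₖ₊₁²)/dₖ, aₖ₊₁ = ⌊(a₀+mₖ₊₁)/dₖ₊₁⌋:
  k=1: m=11, d=17, a=1
  k=2: m=6, d=6, a=2
  k=3: m=6, d=17, a=1
  k=4: m=11, d=1, a=22
d=1 and a=2a₀=22 at k=4, so the next step gives (m, d) = (11, 17) again — its k=1 value — and the period has length 4.

[11; 1, 2, 1, 22]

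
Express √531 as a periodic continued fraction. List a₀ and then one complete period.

[23; 23, 46]

a₀ = ⌊√531⌋ = 23.
With m₀=0, d₀=1 and mₖ₊₁ = dₖaₖ − mₖ, dₖ₊₁ = (n − mₖ₊₁²)/dₖ, aₖ₊₁ = ⌊(a₀+mₖ₊₁)/dₖ₊₁⌋:
  k=1: m=23, d=2, a=23
  k=2: m=23, d=1, a=46
d=1 and a=2a₀=46 at k=2, so the next step gives (m, d) = (23, 2) again — its k=1 value — and the period has length 2.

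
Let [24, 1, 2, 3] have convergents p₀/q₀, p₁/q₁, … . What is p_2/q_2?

Using pₖ = aₖpₖ₋₁ + pₖ₋₂, qₖ = aₖqₖ₋₁ + qₖ₋₂ (with p₋₁=1, p₋₂=0, q₋₁=0, q₋₂=1):
  k=0: a=24, p=24, q=1
  k=1: a=1, p=25, q=1
  k=2: a=2, p=74, q=3

74/3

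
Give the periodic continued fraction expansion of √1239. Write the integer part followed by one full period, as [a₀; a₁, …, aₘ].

a₀ = ⌊√1239⌋ = 35.
With m₀=0, d₀=1 and mₖ₊₁ = dₖaₖ − mₖ, dₖ₊₁ = (n − mₖ₊₁²)/dₖ, aₖ₊₁ = ⌊(a₀+mₖ₊₁)/dₖ₊₁⌋:
  k=1: m=35, d=14, a=5
  k=2: m=35, d=1, a=70
d=1 and a=2a₀=70 at k=2, so the next step gives (m, d) = (35, 14) again — its k=1 value — and the period has length 2.

[35; 5, 70]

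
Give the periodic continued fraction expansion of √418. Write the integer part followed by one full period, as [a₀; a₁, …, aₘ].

[20; 2, 4, 20, 4, 2, 40]

a₀ = ⌊√418⌋ = 20.
With m₀=0, d₀=1 and mₖ₊₁ = dₖaₖ − mₖ, dₖ₊₁ = (n − mₖ₊₁²)/dₖ, aₖ₊₁ = ⌊(a₀+mₖ₊₁)/dₖ₊₁⌋:
  k=1: m=20, d=18, a=2
  k=2: m=16, d=9, a=4
  k=3: m=20, d=2, a=20
  k=4: m=20, d=9, a=4
  k=5: m=16, d=18, a=2
  k=6: m=20, d=1, a=40
d=1 and a=2a₀=40 at k=6, so the next step gives (m, d) = (20, 18) again — its k=1 value — and the period has length 6.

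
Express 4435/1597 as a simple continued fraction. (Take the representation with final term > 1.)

[2; 1, 3, 2, 17, 3, 3]

4435 = 2·1597 + 1241
1597 = 1·1241 + 356
1241 = 3·356 + 173
356 = 2·173 + 10
173 = 17·10 + 3
10 = 3·3 + 1
3 = 3·1 + 0  (stop)
So 4435/1597 = [2; 1, 3, 2, 17, 3, 3].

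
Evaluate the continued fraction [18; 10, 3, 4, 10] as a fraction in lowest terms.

Using pₖ = aₖpₖ₋₁ + pₖ₋₂ and qₖ = aₖqₖ₋₁ + qₖ₋₂:
  k=0: a=18, p=18, q=1
  k=1: a=10, p=181, q=10
  k=2: a=3, p=561, q=31
  k=3: a=4, p=2425, q=134
  k=4: a=10, p=24811, q=1371

24811/1371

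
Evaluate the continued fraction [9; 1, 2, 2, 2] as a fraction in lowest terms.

Using pₖ = aₖpₖ₋₁ + pₖ₋₂ and qₖ = aₖqₖ₋₁ + qₖ₋₂:
  k=0: a=9, p=9, q=1
  k=1: a=1, p=10, q=1
  k=2: a=2, p=29, q=3
  k=3: a=2, p=68, q=7
  k=4: a=2, p=165, q=17

165/17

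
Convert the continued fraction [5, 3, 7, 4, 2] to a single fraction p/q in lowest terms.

Using pₖ = aₖpₖ₋₁ + pₖ₋₂ and qₖ = aₖqₖ₋₁ + qₖ₋₂:
  k=0: a=5, p=5, q=1
  k=1: a=3, p=16, q=3
  k=2: a=7, p=117, q=22
  k=3: a=4, p=484, q=91
  k=4: a=2, p=1085, q=204

1085/204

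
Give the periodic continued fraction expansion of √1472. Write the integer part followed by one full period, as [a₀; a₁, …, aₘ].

a₀ = ⌊√1472⌋ = 38.
With m₀=0, d₀=1 and mₖ₊₁ = dₖaₖ − mₖ, dₖ₊₁ = (n − mₖ₊₁²)/dₖ, aₖ₊₁ = ⌊(a₀+mₖ₊₁)/dₖ₊₁⌋:
  k=1: m=38, d=28, a=2
  k=2: m=18, d=41, a=1
  k=3: m=23, d=23, a=2
  k=4: m=23, d=41, a=1
  k=5: m=18, d=28, a=2
  k=6: m=38, d=1, a=76
d=1 and a=2a₀=76 at k=6, so the next step gives (m, d) = (38, 28) again — its k=1 value — and the period has length 6.

[38; 2, 1, 2, 1, 2, 76]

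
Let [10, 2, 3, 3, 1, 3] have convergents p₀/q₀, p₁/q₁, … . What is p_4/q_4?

Using pₖ = aₖpₖ₋₁ + pₖ₋₂, qₖ = aₖqₖ₋₁ + qₖ₋₂ (with p₋₁=1, p₋₂=0, q₋₁=0, q₋₂=1):
  k=0: a=10, p=10, q=1
  k=1: a=2, p=21, q=2
  k=2: a=3, p=73, q=7
  k=3: a=3, p=240, q=23
  k=4: a=1, p=313, q=30

313/30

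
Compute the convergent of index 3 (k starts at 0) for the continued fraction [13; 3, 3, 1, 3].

173/13

Using pₖ = aₖpₖ₋₁ + pₖ₋₂, qₖ = aₖqₖ₋₁ + qₖ₋₂ (with p₋₁=1, p₋₂=0, q₋₁=0, q₋₂=1):
  k=0: a=13, p=13, q=1
  k=1: a=3, p=40, q=3
  k=2: a=3, p=133, q=10
  k=3: a=1, p=173, q=13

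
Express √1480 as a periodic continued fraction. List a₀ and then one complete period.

a₀ = ⌊√1480⌋ = 38.
With m₀=0, d₀=1 and mₖ₊₁ = dₖaₖ − mₖ, dₖ₊₁ = (n − mₖ₊₁²)/dₖ, aₖ₊₁ = ⌊(a₀+mₖ₊₁)/dₖ₊₁⌋:
  k=1: m=38, d=36, a=2
  k=2: m=34, d=9, a=8
  k=3: m=38, d=4, a=19
  k=4: m=38, d=9, a=8
  k=5: m=34, d=36, a=2
  k=6: m=38, d=1, a=76
d=1 and a=2a₀=76 at k=6, so the next step gives (m, d) = (38, 36) again — its k=1 value — and the period has length 6.

[38; 2, 8, 19, 8, 2, 76]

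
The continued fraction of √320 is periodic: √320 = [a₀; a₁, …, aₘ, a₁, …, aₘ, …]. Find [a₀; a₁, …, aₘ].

[17; 1, 7, 1, 34]

a₀ = ⌊√320⌋ = 17.
With m₀=0, d₀=1 and mₖ₊₁ = dₖaₖ − mₖ, dₖ₊₁ = (n − mₖ₊₁²)/dₖ, aₖ₊₁ = ⌊(a₀+mₖ₊₁)/dₖ₊₁⌋:
  k=1: m=17, d=31, a=1
  k=2: m=14, d=4, a=7
  k=3: m=14, d=31, a=1
  k=4: m=17, d=1, a=34
d=1 and a=2a₀=34 at k=4, so the next step gives (m, d) = (17, 31) again — its k=1 value — and the period has length 4.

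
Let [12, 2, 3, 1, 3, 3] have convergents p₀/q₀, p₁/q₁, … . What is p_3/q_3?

112/9

Using pₖ = aₖpₖ₋₁ + pₖ₋₂, qₖ = aₖqₖ₋₁ + qₖ₋₂ (with p₋₁=1, p₋₂=0, q₋₁=0, q₋₂=1):
  k=0: a=12, p=12, q=1
  k=1: a=2, p=25, q=2
  k=2: a=3, p=87, q=7
  k=3: a=1, p=112, q=9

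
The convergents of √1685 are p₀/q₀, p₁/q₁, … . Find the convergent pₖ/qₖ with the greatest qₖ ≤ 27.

862/21

√1685 = [41; 20, 1, 1, 20, 82, …] (period length 5).
Convergents:
  p_0/q_0 = 41/1
  p_1/q_1 = 821/20
  p_2/q_2 = 862/21
  p_3/q_3 = 1683/41
q_2 = 21 ≤ 27 < 41 = q_3, so the answer is 862/21.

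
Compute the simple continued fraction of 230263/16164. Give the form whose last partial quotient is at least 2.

230263 = 14×16164 + 3967
16164 = 4×3967 + 296
3967 = 13×296 + 119
296 = 2×119 + 58
119 = 2×58 + 3
58 = 19×3 + 1
3 = 3×1 + 0  (stop)
So 230263/16164 = [14; 4, 13, 2, 2, 19, 3].

[14; 4, 13, 2, 2, 19, 3]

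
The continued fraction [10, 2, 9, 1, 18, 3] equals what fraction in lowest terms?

12697/1212

Fold from the inside: start with 3/1.
  18 + 1/3 = 55/3
  1 + 3/55 = 58/55
  9 + 55/58 = 577/58
  2 + 58/577 = 1212/577
  10 + 577/1212 = 12697/1212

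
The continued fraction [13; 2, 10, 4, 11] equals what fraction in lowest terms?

13032/967

Using pₖ = aₖpₖ₋₁ + pₖ₋₂ and qₖ = aₖqₖ₋₁ + qₖ₋₂:
  k=0: a=13, p=13, q=1
  k=1: a=2, p=27, q=2
  k=2: a=10, p=283, q=21
  k=3: a=4, p=1159, q=86
  k=4: a=11, p=13032, q=967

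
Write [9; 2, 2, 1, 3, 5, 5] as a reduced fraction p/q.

Using pₖ = aₖpₖ₋₁ + pₖ₋₂ and qₖ = aₖqₖ₋₁ + qₖ₋₂:
  k=0: a=9, p=9, q=1
  k=1: a=2, p=19, q=2
  k=2: a=2, p=47, q=5
  k=3: a=1, p=66, q=7
  k=4: a=3, p=245, q=26
  k=5: a=5, p=1291, q=137
  k=6: a=5, p=6700, q=711

6700/711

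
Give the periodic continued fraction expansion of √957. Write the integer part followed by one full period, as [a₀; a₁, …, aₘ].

[30; 1, 14, 2, 14, 1, 60]

a₀ = ⌊√957⌋ = 30.
With m₀=0, d₀=1 and mₖ₊₁ = dₖaₖ − mₖ, dₖ₊₁ = (n − mₖ₊₁²)/dₖ, aₖ₊₁ = ⌊(a₀+mₖ₊₁)/dₖ₊₁⌋:
  k=1: m=30, d=57, a=1
  k=2: m=27, d=4, a=14
  k=3: m=29, d=29, a=2
  k=4: m=29, d=4, a=14
  k=5: m=27, d=57, a=1
  k=6: m=30, d=1, a=60
d=1 and a=2a₀=60 at k=6, so the next step gives (m, d) = (30, 57) again — its k=1 value — and the period has length 6.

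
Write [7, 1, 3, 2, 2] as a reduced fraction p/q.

Using pₖ = aₖpₖ₋₁ + pₖ₋₂ and qₖ = aₖqₖ₋₁ + qₖ₋₂:
  k=0: a=7, p=7, q=1
  k=1: a=1, p=8, q=1
  k=2: a=3, p=31, q=4
  k=3: a=2, p=70, q=9
  k=4: a=2, p=171, q=22

171/22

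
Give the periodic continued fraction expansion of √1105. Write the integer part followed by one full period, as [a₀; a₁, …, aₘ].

a₀ = ⌊√1105⌋ = 33.
With m₀=0, d₀=1 and mₖ₊₁ = dₖaₖ − mₖ, dₖ₊₁ = (n − mₖ₊₁²)/dₖ, aₖ₊₁ = ⌊(a₀+mₖ₊₁)/dₖ₊₁⌋:
  k=1: m=33, d=16, a=4
  k=2: m=31, d=9, a=7
  k=3: m=32, d=9, a=7
  k=4: m=31, d=16, a=4
  k=5: m=33, d=1, a=66
d=1 and a=2a₀=66 at k=5, so the next step gives (m, d) = (33, 16) again — its k=1 value — and the period has length 5.

[33; 4, 7, 7, 4, 66]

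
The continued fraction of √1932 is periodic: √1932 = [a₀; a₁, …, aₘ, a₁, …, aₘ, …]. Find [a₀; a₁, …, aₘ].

[43; 1, 20, 1, 86]

a₀ = ⌊√1932⌋ = 43.
With m₀=0, d₀=1 and mₖ₊₁ = dₖaₖ − mₖ, dₖ₊₁ = (n − mₖ₊₁²)/dₖ, aₖ₊₁ = ⌊(a₀+mₖ₊₁)/dₖ₊₁⌋:
  k=1: m=43, d=83, a=1
  k=2: m=40, d=4, a=20
  k=3: m=40, d=83, a=1
  k=4: m=43, d=1, a=86
d=1 and a=2a₀=86 at k=4, so the next step gives (m, d) = (43, 83) again — its k=1 value — and the period has length 4.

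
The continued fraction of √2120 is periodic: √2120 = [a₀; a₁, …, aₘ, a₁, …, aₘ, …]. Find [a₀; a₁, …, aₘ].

a₀ = ⌊√2120⌋ = 46.
With m₀=0, d₀=1 and mₖ₊₁ = dₖaₖ − mₖ, dₖ₊₁ = (n − mₖ₊₁²)/dₖ, aₖ₊₁ = ⌊(a₀+mₖ₊₁)/dₖ₊₁⌋:
  k=1: m=46, d=4, a=23
  k=2: m=46, d=1, a=92
d=1 and a=2a₀=92 at k=2, so the next step gives (m, d) = (46, 4) again — its k=1 value — and the period has length 2.

[46; 23, 92]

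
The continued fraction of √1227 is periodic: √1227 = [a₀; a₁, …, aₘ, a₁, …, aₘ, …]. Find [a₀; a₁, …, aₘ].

a₀ = ⌊√1227⌋ = 35.
With m₀=0, d₀=1 and mₖ₊₁ = dₖaₖ − mₖ, dₖ₊₁ = (n − mₖ₊₁²)/dₖ, aₖ₊₁ = ⌊(a₀+mₖ₊₁)/dₖ₊₁⌋:
  k=1: m=35, d=2, a=35
  k=2: m=35, d=1, a=70
d=1 and a=2a₀=70 at k=2, so the next step gives (m, d) = (35, 2) again — its k=1 value — and the period has length 2.

[35; 35, 70]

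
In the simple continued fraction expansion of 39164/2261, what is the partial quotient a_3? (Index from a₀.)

39164 = 17·2261 + 727   →  a_0 = 17
2261 = 3·727 + 80   →  a_1 = 3
727 = 9·80 + 7   →  a_2 = 9
80 = 11·7 + 3   →  a_3 = 11

11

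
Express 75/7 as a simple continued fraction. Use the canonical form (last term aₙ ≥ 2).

75 = 10*7 + 5
7 = 1*5 + 2
5 = 2*2 + 1
2 = 2*1 + 0  (stop)
So 75/7 = [10; 1, 2, 2].

[10; 1, 2, 2]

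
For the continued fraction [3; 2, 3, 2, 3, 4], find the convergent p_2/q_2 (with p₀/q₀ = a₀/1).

24/7

Using pₖ = aₖpₖ₋₁ + pₖ₋₂, qₖ = aₖqₖ₋₁ + qₖ₋₂ (with p₋₁=1, p₋₂=0, q₋₁=0, q₋₂=1):
  k=0: a=3, p=3, q=1
  k=1: a=2, p=7, q=2
  k=2: a=3, p=24, q=7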